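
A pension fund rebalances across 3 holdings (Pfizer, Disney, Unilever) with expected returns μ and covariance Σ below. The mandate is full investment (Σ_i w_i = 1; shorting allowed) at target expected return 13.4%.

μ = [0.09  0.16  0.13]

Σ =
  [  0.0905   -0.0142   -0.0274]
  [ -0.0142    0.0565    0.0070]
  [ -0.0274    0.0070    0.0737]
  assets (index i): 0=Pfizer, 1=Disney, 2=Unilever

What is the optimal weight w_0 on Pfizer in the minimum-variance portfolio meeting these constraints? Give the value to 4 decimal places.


x=Σ⁻¹μ = [2.1693  3.0950  2.2764]
y=Σ⁻¹𝟙 = [20.0215  20.3675  19.0776]
a=μᵀx=0.986383  b=𝟙ᵀx=7.540810  c=𝟙ᵀy=59.466498  D=ac−b²=1.792936
λ₁=(c·0.134−b)/D = (59.466498·0.134−7.540810)/1.792936 = 0.238548
λ₂=(a−b·0.134)/D = (0.986383−7.540810·0.134)/1.792936 = -0.013433
w* = 0.238548·x + -0.013433·y:
  w_0 = 0.238548·2.1693 + -0.013433·20.0215 = 0.2485  (Pfizer)
  w_1 = 0.238548·3.0950 + -0.013433·20.3675 = 0.4647  (Disney)
  w_2 = 0.238548·2.2764 + -0.013433·19.0776 = 0.2868  (Unilever)
Σw_i=1.0000  μᵀw=0.1340
σ²=wᵀΣw=λ₁·μ_p+λ₂ = 0.238548·0.134 + -0.013433 = 0.018532 ≈ 0.0185

0.2485


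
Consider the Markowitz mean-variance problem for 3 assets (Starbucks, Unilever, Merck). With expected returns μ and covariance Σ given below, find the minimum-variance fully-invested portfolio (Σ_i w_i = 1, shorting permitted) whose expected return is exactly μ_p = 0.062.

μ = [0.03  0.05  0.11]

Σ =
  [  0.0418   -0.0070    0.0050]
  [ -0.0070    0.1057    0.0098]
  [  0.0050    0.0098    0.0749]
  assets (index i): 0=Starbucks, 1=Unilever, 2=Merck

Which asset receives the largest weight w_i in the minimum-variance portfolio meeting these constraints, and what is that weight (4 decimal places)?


p=Σ⁻¹μ = [0.6177  0.3863  1.3768]
q=Σ⁻¹𝟙 = [24.3724  10.1104  10.4013]
a=μᵀp=0.189299  b=𝟙ᵀp=2.380835  c=𝟙ᵀq=44.884134  D=ac−b²=2.828130
λ₁=(c·0.062−b)/D = (44.884134·0.062−2.380835)/2.828130 = 0.142137
λ₂=(a−b·0.062)/D = (0.189299−2.380835·0.062)/2.828130 = 0.014740
w* = 0.142137·p + 0.014740·q:
  w_0 = 0.142137·0.6177 + 0.014740·24.3724 = 0.4470  (Starbucks)
  w_1 = 0.142137·0.3863 + 0.014740·10.1104 = 0.2039  (Unilever)
  w_2 = 0.142137·1.3768 + 0.014740·10.4013 = 0.3490  (Merck)
Σw_i=1.0000  μᵀw=0.0620
σ²=wᵀΣw=λ₁·μ_p+λ₂ = 0.142137·0.062 + 0.014740 = 0.023553 ≈ 0.0236

Starbucks (0.4470)


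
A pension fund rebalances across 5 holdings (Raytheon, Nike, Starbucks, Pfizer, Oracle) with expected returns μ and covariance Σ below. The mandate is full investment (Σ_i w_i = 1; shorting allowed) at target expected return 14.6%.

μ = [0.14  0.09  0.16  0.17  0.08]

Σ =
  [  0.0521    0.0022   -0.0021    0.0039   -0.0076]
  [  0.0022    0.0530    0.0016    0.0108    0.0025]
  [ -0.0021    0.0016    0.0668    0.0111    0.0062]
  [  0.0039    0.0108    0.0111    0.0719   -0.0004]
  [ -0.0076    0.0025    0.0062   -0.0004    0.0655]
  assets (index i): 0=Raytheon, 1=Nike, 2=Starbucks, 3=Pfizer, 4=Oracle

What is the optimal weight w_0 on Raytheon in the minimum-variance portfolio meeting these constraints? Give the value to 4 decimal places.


p=Σ⁻¹μ = [2.7852  1.1041  2.0449  1.7391  1.3195]
q=Σ⁻¹𝟙 = [20.7331  15.1085  12.3310  8.6994  15.9821]
a=μᵀp=1.217692  b=𝟙ᵀp=8.992826  c=𝟙ᵀq=72.854085  D=ac−b²=7.842895
λ₁=(c·0.146−b)/D = (72.854085·0.146−8.992826)/7.842895 = 0.209600
λ₂=(a−b·0.146)/D = (1.217692−8.992826·0.146)/7.842895 = -0.012146
w* = 0.209600·p + -0.012146·q:
  w_0 = 0.209600·2.7852 + -0.012146·20.7331 = 0.3320  (Raytheon)
  w_1 = 0.209600·1.1041 + -0.012146·15.1085 = 0.0479  (Nike)
  w_2 = 0.209600·2.0449 + -0.012146·12.3310 = 0.2788  (Starbucks)
  w_3 = 0.209600·1.7391 + -0.012146·8.6994 = 0.2589  (Pfizer)
  w_4 = 0.209600·1.3195 + -0.012146·15.9821 = 0.0824  (Oracle)
Σw_i=1.0000  μᵀw=0.1460
σ²=wᵀΣw=λ₁·μ_p+λ₂ = 0.209600·0.146 + -0.012146 = 0.018455 ≈ 0.0185

0.3320


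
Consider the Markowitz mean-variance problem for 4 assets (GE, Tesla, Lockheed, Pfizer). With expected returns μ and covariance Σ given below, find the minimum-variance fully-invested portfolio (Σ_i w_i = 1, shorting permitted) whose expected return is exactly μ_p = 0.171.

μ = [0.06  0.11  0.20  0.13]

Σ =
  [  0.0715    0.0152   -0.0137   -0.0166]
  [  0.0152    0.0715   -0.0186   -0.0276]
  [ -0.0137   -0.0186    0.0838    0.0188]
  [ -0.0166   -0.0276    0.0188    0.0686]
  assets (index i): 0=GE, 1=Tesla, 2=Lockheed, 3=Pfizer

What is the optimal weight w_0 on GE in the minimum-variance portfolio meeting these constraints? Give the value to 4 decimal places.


-0.1171

u=Σ⁻¹μ = [1.3397  2.9853  2.6648  2.6900]
v=Σ⁻¹𝟙 = [17.4193  23.4189  14.5433  24.2290]
a=μᵀu=1.291409  b=𝟙ᵀu=9.679669  c=𝟙ᵀv=79.610477  D=ac−b²=9.113728
λ₁=(c·0.171−b)/D = (79.610477·0.171−9.679669)/9.113728 = 0.431626
λ₂=(a−b·0.171)/D = (1.291409−9.679669·0.171)/9.113728 = -0.039919
w* = 0.431626·u + -0.039919·v:
  w_0 = 0.431626·1.3397 + -0.039919·17.4193 = -0.1171  (GE)
  w_1 = 0.431626·2.9853 + -0.039919·23.4189 = 0.3536  (Tesla)
  w_2 = 0.431626·2.6648 + -0.039919·14.5433 = 0.5696  (Lockheed)
  w_3 = 0.431626·2.6900 + -0.039919·24.2290 = 0.1939  (Pfizer)
Σw_i=1.0000  μᵀw=0.1710
σ²=wᵀΣw=λ₁·μ_p+λ₂ = 0.431626·0.171 + -0.039919 = 0.033889 ≈ 0.0339


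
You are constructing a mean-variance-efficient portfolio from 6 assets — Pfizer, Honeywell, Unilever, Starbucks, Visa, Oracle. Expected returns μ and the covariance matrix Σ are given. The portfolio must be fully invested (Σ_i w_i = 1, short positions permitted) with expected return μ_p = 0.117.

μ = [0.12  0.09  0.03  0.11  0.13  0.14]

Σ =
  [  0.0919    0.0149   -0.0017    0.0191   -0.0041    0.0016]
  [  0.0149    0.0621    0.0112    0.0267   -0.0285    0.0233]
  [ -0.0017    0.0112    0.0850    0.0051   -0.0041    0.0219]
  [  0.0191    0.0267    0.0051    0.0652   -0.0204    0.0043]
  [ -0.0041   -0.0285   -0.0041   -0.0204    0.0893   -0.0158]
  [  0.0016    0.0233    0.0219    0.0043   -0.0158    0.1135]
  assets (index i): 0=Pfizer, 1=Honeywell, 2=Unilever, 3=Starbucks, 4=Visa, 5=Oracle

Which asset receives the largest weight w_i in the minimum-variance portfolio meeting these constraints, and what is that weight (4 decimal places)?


p=Σ⁻¹μ = [0.8547  1.2175  -0.0971  1.6372  2.4784  1.2732]
q=Σ⁻¹𝟙 = [6.8518  14.4431  8.5564  12.7569  20.5757  6.4790]
a=μᵀp=0.889765  b=𝟙ᵀp=7.363945  c=𝟙ᵀq=69.662876  D=ac−b²=7.755893
λ₁=(c·0.117−b)/D = (69.662876·0.117−7.363945)/7.755893 = 0.101421
λ₂=(a−b·0.117)/D = (0.889765−7.363945·0.117)/7.755893 = 0.003634
w* = 0.101421·p + 0.003634·q:
  w_0 = 0.101421·0.8547 + 0.003634·6.8518 = 0.1116  (Pfizer)
  w_1 = 0.101421·1.2175 + 0.003634·14.4431 = 0.1760  (Honeywell)
  w_2 = 0.101421·-0.0971 + 0.003634·8.5564 = 0.0212  (Unilever)
  w_3 = 0.101421·1.6372 + 0.003634·12.7569 = 0.2124  (Starbucks)
  w_4 = 0.101421·2.4784 + 0.003634·20.5757 = 0.3261  (Visa)
  w_5 = 0.101421·1.2732 + 0.003634·6.4790 = 0.1527  (Oracle)
Σw_i=1.0000  μᵀw=0.1170
σ²=wᵀΣw=λ₁·μ_p+λ₂ = 0.101421·0.117 + 0.003634 = 0.015500 ≈ 0.0155

Visa (0.3261)


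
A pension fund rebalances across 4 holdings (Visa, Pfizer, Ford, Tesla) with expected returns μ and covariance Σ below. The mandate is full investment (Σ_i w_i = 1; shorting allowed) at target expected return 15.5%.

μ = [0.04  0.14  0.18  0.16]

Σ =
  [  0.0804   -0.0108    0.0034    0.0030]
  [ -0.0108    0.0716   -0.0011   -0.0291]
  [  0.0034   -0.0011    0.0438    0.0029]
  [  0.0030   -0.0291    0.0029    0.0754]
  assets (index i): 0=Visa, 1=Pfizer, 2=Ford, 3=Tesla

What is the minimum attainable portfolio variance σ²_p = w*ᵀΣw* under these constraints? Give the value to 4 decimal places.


0.0138

x=Σ⁻¹μ = [0.6724  3.4481  3.9272  3.2750]
y=Σ⁻¹𝟙 = [14.1318  25.2083  20.9354  21.6240]
a=μᵀx=1.740515  b=𝟙ᵀx=11.322650  c=𝟙ᵀy=81.899522  D=ac−b²=14.344952
λ₁=(c·0.155−b)/D = (81.899522·0.155−11.322650)/14.344952 = 0.095628
λ₂=(a−b·0.155)/D = (1.740515−11.322650·0.155)/14.344952 = -0.001011
w* = 0.095628·x + -0.001011·y:
  w_0 = 0.095628·0.6724 + -0.001011·14.1318 = 0.0500  (Visa)
  w_1 = 0.095628·3.4481 + -0.001011·25.2083 = 0.3043  (Pfizer)
  w_2 = 0.095628·3.9272 + -0.001011·20.9354 = 0.3544  (Ford)
  w_3 = 0.095628·3.2750 + -0.001011·21.6240 = 0.2913  (Tesla)
Σw_i=1.0000  μᵀw=0.1550
σ²=wᵀΣw=λ₁·μ_p+λ₂ = 0.095628·0.155 + -0.001011 = 0.013812 ≈ 0.0138


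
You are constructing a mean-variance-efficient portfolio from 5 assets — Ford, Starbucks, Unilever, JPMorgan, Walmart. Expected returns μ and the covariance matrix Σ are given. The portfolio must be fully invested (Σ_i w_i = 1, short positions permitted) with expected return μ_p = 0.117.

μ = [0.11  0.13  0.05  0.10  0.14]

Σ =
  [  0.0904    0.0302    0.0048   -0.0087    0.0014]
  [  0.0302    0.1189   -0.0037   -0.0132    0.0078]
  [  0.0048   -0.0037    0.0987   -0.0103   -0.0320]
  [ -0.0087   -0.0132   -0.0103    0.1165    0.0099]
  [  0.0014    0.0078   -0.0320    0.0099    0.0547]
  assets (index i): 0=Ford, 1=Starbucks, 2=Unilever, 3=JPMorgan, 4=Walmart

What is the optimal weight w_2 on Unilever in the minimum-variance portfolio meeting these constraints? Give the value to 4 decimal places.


0.1535

p=Σ⁻¹μ = [0.8975  0.8037  1.6275  0.8873  3.2133]
q=Σ⁻¹𝟙 = [8.4461  6.1443  19.6853  9.3556  27.0121]
a=μᵀp=0.823182  b=𝟙ᵀp=7.429349  c=𝟙ᵀq=70.643418  D=ac−b²=2.957161
λ₁=(c·0.117−b)/D = (70.643418·0.117−7.429349)/2.957161 = 0.282680
λ₂=(a−b·0.117)/D = (0.823182−7.429349·0.117)/2.957161 = -0.015573
w* = 0.282680·p + -0.015573·q:
  w_0 = 0.282680·0.8975 + -0.015573·8.4461 = 0.1222  (Ford)
  w_1 = 0.282680·0.8037 + -0.015573·6.1443 = 0.1315  (Starbucks)
  w_2 = 0.282680·1.6275 + -0.015573·19.6853 = 0.1535  (Unilever)
  w_3 = 0.282680·0.8873 + -0.015573·9.3556 = 0.1051  (JPMorgan)
  w_4 = 0.282680·3.2133 + -0.015573·27.0121 = 0.4877  (Walmart)
Σw_i=1.0000  μᵀw=0.1170
σ²=wᵀΣw=λ₁·μ_p+λ₂ = 0.282680·0.117 + -0.015573 = 0.017501 ≈ 0.0175


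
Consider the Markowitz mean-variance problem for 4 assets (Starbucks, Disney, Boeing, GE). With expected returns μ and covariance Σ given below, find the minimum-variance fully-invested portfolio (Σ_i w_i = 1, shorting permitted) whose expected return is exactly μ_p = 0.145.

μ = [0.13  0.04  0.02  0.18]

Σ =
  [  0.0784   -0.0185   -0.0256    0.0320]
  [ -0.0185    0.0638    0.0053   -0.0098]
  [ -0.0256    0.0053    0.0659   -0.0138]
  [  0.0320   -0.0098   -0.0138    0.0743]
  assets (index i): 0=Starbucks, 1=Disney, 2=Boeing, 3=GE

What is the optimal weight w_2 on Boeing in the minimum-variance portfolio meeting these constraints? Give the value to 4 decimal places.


u=Σ⁻¹μ = [1.4705  1.2872  1.2293  2.1874]
v=Σ⁻¹𝟙 = [20.8761  21.5402  24.0165  11.7697]
a=μᵀu=0.660968  b=𝟙ᵀu=6.174369  c=𝟙ᵀv=78.202425  D=ac−b²=13.566471
λ₁=(c·0.145−b)/D = (78.202425·0.145−6.174369)/13.566471 = 0.380717
λ₂=(a−b·0.145)/D = (0.660968−6.174369·0.145)/13.566471 = -0.017272
w* = 0.380717·u + -0.017272·v:
  w_0 = 0.380717·1.4705 + -0.017272·20.8761 = 0.1993  (Starbucks)
  w_1 = 0.380717·1.2872 + -0.017272·21.5402 = 0.1180  (Disney)
  w_2 = 0.380717·1.2293 + -0.017272·24.0165 = 0.0532  (Boeing)
  w_3 = 0.380717·2.1874 + -0.017272·11.7697 = 0.6295  (GE)
Σw_i=1.0000  μᵀw=0.1450
σ²=wᵀΣw=λ₁·μ_p+λ₂ = 0.380717·0.145 + -0.017272 = 0.037932 ≈ 0.0379

0.0532


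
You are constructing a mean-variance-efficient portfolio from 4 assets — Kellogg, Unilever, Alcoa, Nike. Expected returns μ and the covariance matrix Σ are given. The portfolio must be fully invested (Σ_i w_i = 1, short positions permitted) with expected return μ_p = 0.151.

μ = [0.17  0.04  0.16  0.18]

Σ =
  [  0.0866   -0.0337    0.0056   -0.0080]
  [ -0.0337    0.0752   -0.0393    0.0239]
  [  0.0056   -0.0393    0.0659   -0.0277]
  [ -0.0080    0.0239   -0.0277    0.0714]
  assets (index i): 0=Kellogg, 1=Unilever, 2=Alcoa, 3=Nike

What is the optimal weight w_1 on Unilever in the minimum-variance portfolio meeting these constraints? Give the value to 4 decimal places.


p=Σ⁻¹μ = [3.5284  4.1206  6.2509  3.9621]
q=Σ⁻¹𝟙 = [27.5027  43.9857  47.8680  20.9343]
a=μᵀp=2.477960  b=𝟙ᵀp=17.861932  c=𝟙ᵀq=140.290640  D=ac−b²=28.585924
λ₁=(c·0.151−b)/D = (140.290640·0.151−17.861932)/28.585924 = 0.116209
λ₂=(a−b·0.151)/D = (2.477960−17.861932·0.151)/28.585924 = -0.007668
w* = 0.116209·p + -0.007668·q:
  w_0 = 0.116209·3.5284 + -0.007668·27.5027 = 0.1991  (Kellogg)
  w_1 = 0.116209·4.1206 + -0.007668·43.9857 = 0.1416  (Unilever)
  w_2 = 0.116209·6.2509 + -0.007668·47.8680 = 0.3594  (Alcoa)
  w_3 = 0.116209·3.9621 + -0.007668·20.9343 = 0.2999  (Nike)
Σw_i=1.0000  μᵀw=0.1510
σ²=wᵀΣw=λ₁·μ_p+λ₂ = 0.116209·0.151 + -0.007668 = 0.009880 ≈ 0.0099

0.1416


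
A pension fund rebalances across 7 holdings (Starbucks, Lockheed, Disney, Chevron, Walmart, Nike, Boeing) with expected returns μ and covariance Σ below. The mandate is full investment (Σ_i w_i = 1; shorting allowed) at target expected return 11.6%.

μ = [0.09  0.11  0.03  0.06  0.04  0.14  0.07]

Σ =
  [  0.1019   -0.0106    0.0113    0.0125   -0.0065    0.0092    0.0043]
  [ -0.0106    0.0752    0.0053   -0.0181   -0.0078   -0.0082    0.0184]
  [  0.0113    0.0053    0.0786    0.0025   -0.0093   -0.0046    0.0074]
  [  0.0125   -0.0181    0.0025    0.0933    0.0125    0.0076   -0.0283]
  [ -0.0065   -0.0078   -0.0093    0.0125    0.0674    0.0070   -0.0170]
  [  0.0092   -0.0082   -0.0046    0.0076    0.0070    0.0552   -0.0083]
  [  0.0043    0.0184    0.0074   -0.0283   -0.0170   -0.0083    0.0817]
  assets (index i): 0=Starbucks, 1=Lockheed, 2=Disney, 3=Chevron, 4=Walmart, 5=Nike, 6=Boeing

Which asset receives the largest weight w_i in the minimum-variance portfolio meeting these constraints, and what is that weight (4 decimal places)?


g=Σ⁻¹μ = [0.6927  1.8577  0.2657  0.9277  0.7469  2.6657  1.1255]
h=Σ⁻¹𝟙 = [7.2926  16.5168  11.7900  13.9442  19.0313  18.6731  17.7555]
a=μᵀg=0.812181  b=𝟙ᵀg=8.281912  c=𝟙ᵀh=105.003541  D=ac−b²=16.691784
λ₁=(c·0.116−b)/D = (105.003541·0.116−8.281912)/16.691784 = 0.233558
λ₂=(a−b·0.116)/D = (0.812181−8.281912·0.116)/16.691784 = -0.008898
w* = 0.233558·g + -0.008898·h:
  w_0 = 0.233558·0.6927 + -0.008898·7.2926 = 0.0969  (Starbucks)
  w_1 = 0.233558·1.8577 + -0.008898·16.5168 = 0.2869  (Lockheed)
  w_2 = 0.233558·0.2657 + -0.008898·11.7900 = -0.0428  (Disney)
  w_3 = 0.233558·0.9277 + -0.008898·13.9442 = 0.0926  (Chevron)
  w_4 = 0.233558·0.7469 + -0.008898·19.0313 = 0.0051  (Walmart)
  w_5 = 0.233558·2.6657 + -0.008898·18.6731 = 0.4564  (Nike)
  w_6 = 0.233558·1.1255 + -0.008898·17.7555 = 0.1049  (Boeing)
Σw_i=1.0000  μᵀw=0.1160
σ²=wᵀΣw=λ₁·μ_p+λ₂ = 0.233558·0.116 + -0.008898 = 0.018195 ≈ 0.0182

Nike (0.4564)


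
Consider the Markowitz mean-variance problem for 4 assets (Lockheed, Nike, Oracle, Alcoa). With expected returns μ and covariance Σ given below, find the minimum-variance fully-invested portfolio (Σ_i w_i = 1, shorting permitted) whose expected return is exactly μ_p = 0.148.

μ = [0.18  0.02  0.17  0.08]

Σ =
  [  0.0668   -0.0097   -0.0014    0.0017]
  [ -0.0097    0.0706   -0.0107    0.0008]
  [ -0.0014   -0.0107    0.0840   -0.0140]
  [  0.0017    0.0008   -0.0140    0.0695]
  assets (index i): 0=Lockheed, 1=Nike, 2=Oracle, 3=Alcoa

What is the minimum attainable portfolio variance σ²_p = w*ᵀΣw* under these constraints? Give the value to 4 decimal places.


p=Σ⁻¹μ = [2.8562  1.0314  2.4637  1.5656]
q=Σ⁻¹𝟙 = [17.6635  19.0482  17.5027  17.2629]
a=μᵀp=1.078821  b=𝟙ᵀp=7.916890  c=𝟙ᵀq=71.477344  D=ac−b²=14.434148
λ₁=(c·0.148−b)/D = (71.477344·0.148−7.916890)/14.434148 = 0.184407
λ₂=(a−b·0.148)/D = (1.078821−7.916890·0.148)/14.434148 = -0.006435
w* = 0.184407·p + -0.006435·q:
  w_0 = 0.184407·2.8562 + -0.006435·17.6635 = 0.4130  (Lockheed)
  w_1 = 0.184407·1.0314 + -0.006435·19.0482 = 0.0676  (Nike)
  w_2 = 0.184407·2.4637 + -0.006435·17.5027 = 0.3417  (Oracle)
  w_3 = 0.184407·1.5656 + -0.006435·17.2629 = 0.1776  (Alcoa)
Σw_i=1.0000  μᵀw=0.1480
σ²=wᵀΣw=λ₁·μ_p+λ₂ = 0.184407·0.148 + -0.006435 = 0.020858 ≈ 0.0209

0.0209


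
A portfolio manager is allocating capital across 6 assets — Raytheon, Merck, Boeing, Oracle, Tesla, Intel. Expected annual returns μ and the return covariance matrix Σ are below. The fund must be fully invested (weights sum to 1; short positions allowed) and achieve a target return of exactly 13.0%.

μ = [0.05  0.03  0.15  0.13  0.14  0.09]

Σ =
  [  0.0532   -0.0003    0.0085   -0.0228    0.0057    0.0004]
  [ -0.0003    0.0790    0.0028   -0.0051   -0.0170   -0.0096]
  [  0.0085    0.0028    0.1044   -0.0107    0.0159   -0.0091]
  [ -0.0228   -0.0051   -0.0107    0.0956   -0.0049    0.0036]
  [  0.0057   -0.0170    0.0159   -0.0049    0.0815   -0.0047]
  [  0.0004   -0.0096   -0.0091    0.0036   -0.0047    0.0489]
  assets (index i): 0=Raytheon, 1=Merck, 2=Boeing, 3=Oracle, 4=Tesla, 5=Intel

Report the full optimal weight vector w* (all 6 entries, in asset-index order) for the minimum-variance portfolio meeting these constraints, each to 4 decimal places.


-0.0105  -0.0096  0.2617  0.2484  0.2673  0.2427

x=Σ⁻¹μ = [1.3192  1.1382  1.4191  1.8995  1.8360  2.3539]
y=Σ⁻¹𝟙 = [23.2912  20.1305  8.8583  17.9037  15.6905  26.0499]
a=μᵀx=1.028792  b=𝟙ᵀx=9.965852  c=𝟙ᵀy=111.924031  D=ac−b²=15.828306
λ₁=(c·0.130−b)/D = (111.924031·0.130−9.965852)/15.828306 = 0.289625
λ₂=(a−b·0.130)/D = (1.028792−9.965852·0.130)/15.828306 = -0.016854
w* = 0.289625·x + -0.016854·y:
  w_0 = 0.289625·1.3192 + -0.016854·23.2912 = -0.0105  (Raytheon)
  w_1 = 0.289625·1.1382 + -0.016854·20.1305 = -0.0096  (Merck)
  w_2 = 0.289625·1.4191 + -0.016854·8.8583 = 0.2617  (Boeing)
  w_3 = 0.289625·1.8995 + -0.016854·17.9037 = 0.2484  (Oracle)
  w_4 = 0.289625·1.8360 + -0.016854·15.6905 = 0.2673  (Tesla)
  w_5 = 0.289625·2.3539 + -0.016854·26.0499 = 0.2427  (Intel)
Σw_i=1.0000  μᵀw=0.1300
σ²=wᵀΣw=λ₁·μ_p+λ₂ = 0.289625·0.130 + -0.016854 = 0.020797 ≈ 0.0208


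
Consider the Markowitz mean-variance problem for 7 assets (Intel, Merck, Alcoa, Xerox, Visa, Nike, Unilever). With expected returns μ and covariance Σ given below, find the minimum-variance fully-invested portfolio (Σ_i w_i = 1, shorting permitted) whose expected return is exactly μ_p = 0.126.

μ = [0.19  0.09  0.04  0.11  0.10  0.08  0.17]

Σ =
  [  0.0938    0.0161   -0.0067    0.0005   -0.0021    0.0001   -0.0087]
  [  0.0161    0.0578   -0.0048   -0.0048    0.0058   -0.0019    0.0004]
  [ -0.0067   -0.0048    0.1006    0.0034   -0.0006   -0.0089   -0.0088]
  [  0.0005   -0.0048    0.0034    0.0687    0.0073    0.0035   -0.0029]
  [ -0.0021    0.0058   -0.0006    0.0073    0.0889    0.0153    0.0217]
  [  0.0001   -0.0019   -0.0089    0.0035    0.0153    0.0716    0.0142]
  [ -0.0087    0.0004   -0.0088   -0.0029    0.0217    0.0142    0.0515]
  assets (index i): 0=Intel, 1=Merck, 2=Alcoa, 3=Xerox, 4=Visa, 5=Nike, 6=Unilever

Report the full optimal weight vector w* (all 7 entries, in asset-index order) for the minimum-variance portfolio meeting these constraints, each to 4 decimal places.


0.1626  0.1533  0.1245  0.1695  0.0135  0.0855  0.2911

x=Σ⁻¹μ = [2.2380  1.1478  0.9137  1.7644  -0.0427  0.4221  3.8272]
y=Σ⁻¹𝟙 = [10.6135  16.6951  13.6790  15.0093  2.4672  10.8200  20.2404]
a=μᵀx=1.439280  b=𝟙ᵀx=10.270485  c=𝟙ᵀy=89.524444  D=ac−b²=23.367916
λ₁=(c·0.126−b)/D = (89.524444·0.126−10.270485)/23.367916 = 0.043204
λ₂=(a−b·0.126)/D = (1.439280−10.270485·0.126)/23.367916 = 0.006214
w* = 0.043204·x + 0.006214·y:
  w_0 = 0.043204·2.2380 + 0.006214·10.6135 = 0.1626  (Intel)
  w_1 = 0.043204·1.1478 + 0.006214·16.6951 = 0.1533  (Merck)
  w_2 = 0.043204·0.9137 + 0.006214·13.6790 = 0.1245  (Alcoa)
  w_3 = 0.043204·1.7644 + 0.006214·15.0093 = 0.1695  (Xerox)
  w_4 = 0.043204·-0.0427 + 0.006214·2.4672 = 0.0135  (Visa)
  w_5 = 0.043204·0.4221 + 0.006214·10.8200 = 0.0855  (Nike)
  w_6 = 0.043204·3.8272 + 0.006214·20.2404 = 0.2911  (Unilever)
Σw_i=1.0000  μᵀw=0.1260
σ²=wᵀΣw=λ₁·μ_p+λ₂ = 0.043204·0.126 + 0.006214 = 0.011657 ≈ 0.0117


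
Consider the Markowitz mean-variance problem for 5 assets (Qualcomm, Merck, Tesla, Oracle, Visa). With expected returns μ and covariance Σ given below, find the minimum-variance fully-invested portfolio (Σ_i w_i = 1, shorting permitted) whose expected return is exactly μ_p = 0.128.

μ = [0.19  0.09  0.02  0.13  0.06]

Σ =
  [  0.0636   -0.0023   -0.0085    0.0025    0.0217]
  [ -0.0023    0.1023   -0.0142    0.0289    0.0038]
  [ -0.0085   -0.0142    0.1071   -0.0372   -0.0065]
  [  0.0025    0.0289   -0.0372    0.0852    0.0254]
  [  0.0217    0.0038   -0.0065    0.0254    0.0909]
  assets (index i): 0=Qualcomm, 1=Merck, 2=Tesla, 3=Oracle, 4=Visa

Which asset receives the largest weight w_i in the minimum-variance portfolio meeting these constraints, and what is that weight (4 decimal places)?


Qualcomm (0.4167)

x=Σ⁻¹μ = [3.2937  0.5967  1.1542  1.9103  -0.6024]
y=Σ⁻¹𝟙 = [16.4177  8.1943  17.0998  14.8013  3.8261]
a=μᵀx=0.914793  b=𝟙ᵀx=6.352580  c=𝟙ᵀy=60.339207  D=ac−b²=14.842622
λ₁=(c·0.128−b)/D = (60.339207·0.128−6.352580)/14.842622 = 0.092358
λ₂=(a−b·0.128)/D = (0.914793−6.352580·0.128)/14.842622 = 0.006849
w* = 0.092358·x + 0.006849·y:
  w_0 = 0.092358·3.2937 + 0.006849·16.4177 = 0.4167  (Qualcomm)
  w_1 = 0.092358·0.5967 + 0.006849·8.1943 = 0.1112  (Merck)
  w_2 = 0.092358·1.1542 + 0.006849·17.0998 = 0.2237  (Tesla)
  w_3 = 0.092358·1.9103 + 0.006849·14.8013 = 0.2778  (Oracle)
  w_4 = 0.092358·-0.6024 + 0.006849·3.8261 = -0.0294  (Visa)
Σw_i=1.0000  μᵀw=0.1280
σ²=wᵀΣw=λ₁·μ_p+λ₂ = 0.092358·0.128 + 0.006849 = 0.018671 ≈ 0.0187


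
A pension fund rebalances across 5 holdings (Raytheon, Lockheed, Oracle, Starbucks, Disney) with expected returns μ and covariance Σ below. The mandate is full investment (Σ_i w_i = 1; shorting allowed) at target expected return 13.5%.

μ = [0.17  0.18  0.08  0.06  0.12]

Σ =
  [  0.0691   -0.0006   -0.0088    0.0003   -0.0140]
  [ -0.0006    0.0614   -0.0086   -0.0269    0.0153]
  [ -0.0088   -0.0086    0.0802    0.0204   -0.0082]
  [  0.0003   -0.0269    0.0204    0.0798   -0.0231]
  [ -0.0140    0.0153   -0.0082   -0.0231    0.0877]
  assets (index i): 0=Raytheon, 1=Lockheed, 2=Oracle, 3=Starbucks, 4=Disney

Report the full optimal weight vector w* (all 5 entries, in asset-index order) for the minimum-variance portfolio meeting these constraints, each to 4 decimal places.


0.2499  0.2975  0.1133  0.1803  0.1591

p=Σ⁻¹μ = [3.0453  3.6242  1.3649  2.1693  1.9212]
q=Σ⁻¹𝟙 = [19.8287  23.6656  13.3537  22.0880  17.5057]
a=μᵀp=1.639957  b=𝟙ᵀp=12.124962  c=𝟙ᵀq=96.441811  D=ac−b²=11.145747
λ₁=(c·0.135−b)/D = (96.441811·0.135−12.124962)/11.145747 = 0.080271
λ₂=(a−b·0.135)/D = (1.639957−12.124962·0.135)/11.145747 = 0.000277
w* = 0.080271·p + 0.000277·q:
  w_0 = 0.080271·3.0453 + 0.000277·19.8287 = 0.2499  (Raytheon)
  w_1 = 0.080271·3.6242 + 0.000277·23.6656 = 0.2975  (Lockheed)
  w_2 = 0.080271·1.3649 + 0.000277·13.3537 = 0.1133  (Oracle)
  w_3 = 0.080271·2.1693 + 0.000277·22.0880 = 0.1803  (Starbucks)
  w_4 = 0.080271·1.9212 + 0.000277·17.5057 = 0.1591  (Disney)
Σw_i=1.0000  μᵀw=0.1350
σ²=wᵀΣw=λ₁·μ_p+λ₂ = 0.080271·0.135 + 0.000277 = 0.011114 ≈ 0.0111


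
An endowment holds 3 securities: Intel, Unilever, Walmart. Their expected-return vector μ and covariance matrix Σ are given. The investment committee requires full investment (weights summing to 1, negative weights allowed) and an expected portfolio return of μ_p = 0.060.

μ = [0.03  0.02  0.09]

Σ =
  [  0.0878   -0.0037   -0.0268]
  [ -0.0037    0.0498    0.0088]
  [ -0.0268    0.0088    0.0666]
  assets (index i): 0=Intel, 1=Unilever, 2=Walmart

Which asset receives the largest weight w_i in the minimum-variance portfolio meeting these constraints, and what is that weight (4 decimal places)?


x=Σ⁻¹μ = [0.8601  0.1695  1.6751]
y=Σ⁻¹𝟙 = [18.2463  17.9033  19.9918]
a=μᵀx=0.179950  b=𝟙ᵀx=2.704711  c=𝟙ᵀy=56.141294  D=ac−b²=2.787185
λ₁=(c·0.060−b)/D = (56.141294·0.060−2.704711)/2.787185 = 0.238149
λ₂=(a−b·0.060)/D = (0.179950−2.704711·0.060)/2.787185 = 0.006339
w* = 0.238149·x + 0.006339·y:
  w_0 = 0.238149·0.8601 + 0.006339·18.2463 = 0.3205  (Intel)
  w_1 = 0.238149·0.1695 + 0.006339·17.9033 = 0.1539  (Unilever)
  w_2 = 0.238149·1.6751 + 0.006339·19.9918 = 0.5256  (Walmart)
Σw_i=1.0000  μᵀw=0.0600
σ²=wᵀΣw=λ₁·μ_p+λ₂ = 0.238149·0.060 + 0.006339 = 0.020628 ≈ 0.0206

Walmart (0.5256)


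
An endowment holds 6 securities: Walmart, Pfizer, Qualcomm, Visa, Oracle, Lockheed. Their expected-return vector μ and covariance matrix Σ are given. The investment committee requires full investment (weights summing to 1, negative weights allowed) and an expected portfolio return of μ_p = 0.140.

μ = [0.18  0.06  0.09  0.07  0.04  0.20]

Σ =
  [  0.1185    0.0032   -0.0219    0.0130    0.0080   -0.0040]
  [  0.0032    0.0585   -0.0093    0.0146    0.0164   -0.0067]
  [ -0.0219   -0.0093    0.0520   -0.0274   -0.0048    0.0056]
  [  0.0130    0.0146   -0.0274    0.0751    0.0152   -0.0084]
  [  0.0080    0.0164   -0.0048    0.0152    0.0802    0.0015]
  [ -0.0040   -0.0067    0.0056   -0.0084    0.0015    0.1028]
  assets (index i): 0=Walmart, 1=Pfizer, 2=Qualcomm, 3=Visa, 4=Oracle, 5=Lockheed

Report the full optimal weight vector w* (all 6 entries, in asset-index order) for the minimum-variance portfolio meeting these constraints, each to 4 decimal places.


0.2478  0.0896  0.3107  0.1527  -0.0720  0.2712

u=Σ⁻¹μ = [2.0165  1.2891  3.5740  1.8985  -0.1506  2.0706]
v=Σ⁻¹𝟙 = [12.6715  16.6782  38.4864  21.9841  5.7269  10.9240]
a=μᵀu=1.302971  b=𝟙ᵀu=10.698090  c=𝟙ᵀv=106.471065  D=ac−b²=24.279580
λ₁=(c·0.140−b)/D = (106.471065·0.140−10.698090)/24.279580 = 0.173309
λ₂=(a−b·0.140)/D = (1.302971−10.698090·0.140)/24.279580 = -0.008022
w* = 0.173309·u + -0.008022·v:
  w_0 = 0.173309·2.0165 + -0.008022·12.6715 = 0.2478  (Walmart)
  w_1 = 0.173309·1.2891 + -0.008022·16.6782 = 0.0896  (Pfizer)
  w_2 = 0.173309·3.5740 + -0.008022·38.4864 = 0.3107  (Qualcomm)
  w_3 = 0.173309·1.8985 + -0.008022·21.9841 = 0.1527  (Visa)
  w_4 = 0.173309·-0.1506 + -0.008022·5.7269 = -0.0720  (Oracle)
  w_5 = 0.173309·2.0706 + -0.008022·10.9240 = 0.2712  (Lockheed)
Σw_i=1.0000  μᵀw=0.1400
σ²=wᵀΣw=λ₁·μ_p+λ₂ = 0.173309·0.140 + -0.008022 = 0.016242 ≈ 0.0162


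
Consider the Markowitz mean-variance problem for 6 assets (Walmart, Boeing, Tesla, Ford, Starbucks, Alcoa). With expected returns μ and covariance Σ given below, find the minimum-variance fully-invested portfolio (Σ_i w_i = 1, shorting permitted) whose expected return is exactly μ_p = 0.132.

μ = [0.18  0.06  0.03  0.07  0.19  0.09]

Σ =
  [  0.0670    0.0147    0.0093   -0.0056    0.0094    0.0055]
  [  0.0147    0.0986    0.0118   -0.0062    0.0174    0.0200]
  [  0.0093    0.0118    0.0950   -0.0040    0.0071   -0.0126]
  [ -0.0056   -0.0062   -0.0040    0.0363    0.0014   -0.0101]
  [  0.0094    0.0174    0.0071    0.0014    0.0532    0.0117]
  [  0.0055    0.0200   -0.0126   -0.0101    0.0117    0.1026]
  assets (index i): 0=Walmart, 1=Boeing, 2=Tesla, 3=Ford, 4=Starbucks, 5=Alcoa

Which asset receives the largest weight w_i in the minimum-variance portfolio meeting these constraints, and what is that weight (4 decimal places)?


Ford (0.3216)

p=Σ⁻¹μ = [2.4565  -0.2923  0.0785  2.3449  3.0068  0.7001]
q=Σ⁻¹𝟙 = [12.8441  4.9573  10.9078  34.4447  9.9742  11.6846]
a=μᵀp=1.225429  b=𝟙ᵀp=8.294460  c=𝟙ᵀq=84.812817  D=ac−b²=35.134050
λ₁=(c·0.132−b)/D = (84.812817·0.132−8.294460)/35.134050 = 0.082565
λ₂=(a−b·0.132)/D = (1.225429−8.294460·0.132)/35.134050 = 0.003716
w* = 0.082565·p + 0.003716·q:
  w_0 = 0.082565·2.4565 + 0.003716·12.8441 = 0.2505  (Walmart)
  w_1 = 0.082565·-0.2923 + 0.003716·4.9573 = -0.0057  (Boeing)
  w_2 = 0.082565·0.0785 + 0.003716·10.9078 = 0.0470  (Tesla)
  w_3 = 0.082565·2.3449 + 0.003716·34.4447 = 0.3216  (Ford)
  w_4 = 0.082565·3.0068 + 0.003716·9.9742 = 0.2853  (Starbucks)
  w_5 = 0.082565·0.7001 + 0.003716·11.6846 = 0.1012  (Alcoa)
Σw_i=1.0000  μᵀw=0.1320
σ²=wᵀΣw=λ₁·μ_p+λ₂ = 0.082565·0.132 + 0.003716 = 0.014615 ≈ 0.0146


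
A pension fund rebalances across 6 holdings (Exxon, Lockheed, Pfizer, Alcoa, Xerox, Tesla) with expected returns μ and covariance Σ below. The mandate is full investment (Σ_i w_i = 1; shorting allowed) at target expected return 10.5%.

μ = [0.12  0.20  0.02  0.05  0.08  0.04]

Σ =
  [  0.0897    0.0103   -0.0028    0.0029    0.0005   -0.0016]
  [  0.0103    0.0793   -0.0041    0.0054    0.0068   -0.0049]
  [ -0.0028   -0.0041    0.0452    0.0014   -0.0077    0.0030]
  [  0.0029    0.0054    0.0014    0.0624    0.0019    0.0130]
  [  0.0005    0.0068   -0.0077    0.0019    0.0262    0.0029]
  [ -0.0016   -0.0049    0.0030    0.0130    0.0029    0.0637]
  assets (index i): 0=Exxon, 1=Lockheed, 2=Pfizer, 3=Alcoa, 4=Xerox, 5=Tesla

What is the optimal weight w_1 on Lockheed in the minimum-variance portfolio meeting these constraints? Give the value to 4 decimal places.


p=Σ⁻¹μ = [1.1027  2.2192  1.1228  0.3291  2.6979  0.5835]
q=Σ⁻¹𝟙 = [10.6566  9.1143  29.7572  10.4502  42.3464  11.2054]
a=μᵀp=0.854251  b=𝟙ᵀp=8.055219  c=𝟙ᵀq=113.529980  D=ac−b²=32.096509
λ₁=(c·0.105−b)/D = (113.529980·0.105−8.055219)/32.096509 = 0.120431
λ₂=(a−b·0.105)/D = (0.854251−8.055219·0.105)/32.096509 = 0.000263
w* = 0.120431·p + 0.000263·q:
  w_0 = 0.120431·1.1027 + 0.000263·10.6566 = 0.1356  (Exxon)
  w_1 = 0.120431·2.2192 + 0.000263·9.1143 = 0.2697  (Lockheed)
  w_2 = 0.120431·1.1228 + 0.000263·29.7572 = 0.1431  (Pfizer)
  w_3 = 0.120431·0.3291 + 0.000263·10.4502 = 0.0424  (Alcoa)
  w_4 = 0.120431·2.6979 + 0.000263·42.3464 = 0.3361  (Xerox)
  w_5 = 0.120431·0.5835 + 0.000263·11.2054 = 0.0732  (Tesla)
Σw_i=1.0000  μᵀw=0.1050
σ²=wᵀΣw=λ₁·μ_p+λ₂ = 0.120431·0.105 + 0.000263 = 0.012909 ≈ 0.0129

0.2697


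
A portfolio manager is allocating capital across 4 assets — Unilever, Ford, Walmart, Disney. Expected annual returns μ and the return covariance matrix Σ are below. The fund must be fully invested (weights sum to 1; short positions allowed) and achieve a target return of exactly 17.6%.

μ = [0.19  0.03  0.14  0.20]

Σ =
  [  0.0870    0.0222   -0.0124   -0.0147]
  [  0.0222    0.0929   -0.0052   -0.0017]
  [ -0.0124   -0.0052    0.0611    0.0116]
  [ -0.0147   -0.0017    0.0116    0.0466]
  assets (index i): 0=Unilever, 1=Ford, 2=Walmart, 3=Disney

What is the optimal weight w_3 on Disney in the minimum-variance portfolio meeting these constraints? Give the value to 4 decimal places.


g=Σ⁻¹μ = [3.3616  -0.2782  2.0317  4.8364]
h=Σ⁻¹𝟙 = [15.4567  8.3762  15.9105  22.6801]
a=μᵀg=1.882081  b=𝟙ᵀg=9.951549  c=𝟙ᵀh=62.423519  D=ac−b²=18.452803
λ₁=(c·0.176−b)/D = (62.423519·0.176−9.951549)/18.452803 = 0.056089
λ₂=(a−b·0.176)/D = (1.882081−9.951549·0.176)/18.452803 = 0.007078
w* = 0.056089·g + 0.007078·h:
  w_0 = 0.056089·3.3616 + 0.007078·15.4567 = 0.2980  (Unilever)
  w_1 = 0.056089·-0.2782 + 0.007078·8.3762 = 0.0437  (Ford)
  w_2 = 0.056089·2.0317 + 0.007078·15.9105 = 0.2266  (Walmart)
  w_3 = 0.056089·4.8364 + 0.007078·22.6801 = 0.4318  (Disney)
Σw_i=1.0000  μᵀw=0.1760
σ²=wᵀΣw=λ₁·μ_p+λ₂ = 0.056089·0.176 + 0.007078 = 0.016950 ≈ 0.0169

0.4318


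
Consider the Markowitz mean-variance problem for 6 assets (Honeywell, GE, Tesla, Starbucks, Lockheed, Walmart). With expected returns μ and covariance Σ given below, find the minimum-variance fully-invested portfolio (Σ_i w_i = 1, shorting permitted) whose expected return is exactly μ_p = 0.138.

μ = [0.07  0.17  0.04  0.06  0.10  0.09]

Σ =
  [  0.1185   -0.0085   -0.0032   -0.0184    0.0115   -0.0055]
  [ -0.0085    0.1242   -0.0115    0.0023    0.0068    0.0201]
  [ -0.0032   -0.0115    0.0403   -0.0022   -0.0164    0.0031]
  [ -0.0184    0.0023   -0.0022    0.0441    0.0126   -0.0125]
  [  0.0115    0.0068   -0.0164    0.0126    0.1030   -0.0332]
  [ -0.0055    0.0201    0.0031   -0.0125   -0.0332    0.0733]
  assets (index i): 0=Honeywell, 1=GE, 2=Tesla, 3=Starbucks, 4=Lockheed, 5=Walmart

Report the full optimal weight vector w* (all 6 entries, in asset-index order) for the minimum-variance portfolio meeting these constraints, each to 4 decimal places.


0.0674  0.5172  -0.0909  -0.0218  0.2773  0.2508

x=Σ⁻¹μ = [0.9719  1.1973  1.9690  1.9154  1.4688  1.8811]
y=Σ⁻¹𝟙 = [14.3177  6.7148  34.7308  32.1070  17.2256  24.6841]
a=μᵀx=0.781438  b=𝟙ᵀx=9.403526  c=𝟙ᵀy=129.779912  D=ac−b²=12.988661
λ₁=(c·0.138−b)/D = (129.779912·0.138−9.403526)/12.988661 = 0.654887
λ₂=(a−b·0.138)/D = (0.781438−9.403526·0.138)/12.988661 = -0.039746
w* = 0.654887·x + -0.039746·y:
  w_0 = 0.654887·0.9719 + -0.039746·14.3177 = 0.0674  (Honeywell)
  w_1 = 0.654887·1.1973 + -0.039746·6.7148 = 0.5172  (GE)
  w_2 = 0.654887·1.9690 + -0.039746·34.7308 = -0.0909  (Tesla)
  w_3 = 0.654887·1.9154 + -0.039746·32.1070 = -0.0218  (Starbucks)
  w_4 = 0.654887·1.4688 + -0.039746·17.2256 = 0.2773  (Lockheed)
  w_5 = 0.654887·1.8811 + -0.039746·24.6841 = 0.2508  (Walmart)
Σw_i=1.0000  μᵀw=0.1380
σ²=wᵀΣw=λ₁·μ_p+λ₂ = 0.654887·0.138 + -0.039746 = 0.050628 ≈ 0.0506


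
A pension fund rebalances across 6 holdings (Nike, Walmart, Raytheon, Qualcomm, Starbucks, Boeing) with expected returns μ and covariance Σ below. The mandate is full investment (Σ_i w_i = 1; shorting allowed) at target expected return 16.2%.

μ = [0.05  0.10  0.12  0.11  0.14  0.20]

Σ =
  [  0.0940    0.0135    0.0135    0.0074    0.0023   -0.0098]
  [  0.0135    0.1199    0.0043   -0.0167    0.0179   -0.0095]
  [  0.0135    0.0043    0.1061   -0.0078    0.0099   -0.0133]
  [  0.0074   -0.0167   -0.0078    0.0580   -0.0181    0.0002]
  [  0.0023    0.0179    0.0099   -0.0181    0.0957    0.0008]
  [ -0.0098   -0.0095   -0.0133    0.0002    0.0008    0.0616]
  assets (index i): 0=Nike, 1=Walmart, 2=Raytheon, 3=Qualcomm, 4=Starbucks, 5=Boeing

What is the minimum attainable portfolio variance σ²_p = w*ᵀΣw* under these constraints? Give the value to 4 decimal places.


0.0185

x=Σ⁻¹μ = [0.2559  1.2172  1.5902  2.9092  1.5831  3.7885]
y=Σ⁻¹𝟙 = [7.5163  10.4365  11.4246  24.3592  11.5640  21.2765]
a=μᵀx=1.624693  b=𝟙ᵀx=11.344179  c=𝟙ᵀy=86.577022  D=ac−b²=11.970716
λ₁=(c·0.162−b)/D = (86.577022·0.162−11.344179)/11.970716 = 0.223988
λ₂=(a−b·0.162)/D = (1.624693−11.344179·0.162)/11.970716 = -0.017799
w* = 0.223988·x + -0.017799·y:
  w_0 = 0.223988·0.2559 + -0.017799·7.5163 = -0.0765  (Nike)
  w_1 = 0.223988·1.2172 + -0.017799·10.4365 = 0.0869  (Walmart)
  w_2 = 0.223988·1.5902 + -0.017799·11.4246 = 0.1528  (Raytheon)
  w_3 = 0.223988·2.9092 + -0.017799·24.3592 = 0.2181  (Qualcomm)
  w_4 = 0.223988·1.5831 + -0.017799·11.5640 = 0.1488  (Starbucks)
  w_5 = 0.223988·3.7885 + -0.017799·21.2765 = 0.4699  (Boeing)
Σw_i=1.0000  μᵀw=0.1620
σ²=wᵀΣw=λ₁·μ_p+λ₂ = 0.223988·0.162 + -0.017799 = 0.018487 ≈ 0.0185


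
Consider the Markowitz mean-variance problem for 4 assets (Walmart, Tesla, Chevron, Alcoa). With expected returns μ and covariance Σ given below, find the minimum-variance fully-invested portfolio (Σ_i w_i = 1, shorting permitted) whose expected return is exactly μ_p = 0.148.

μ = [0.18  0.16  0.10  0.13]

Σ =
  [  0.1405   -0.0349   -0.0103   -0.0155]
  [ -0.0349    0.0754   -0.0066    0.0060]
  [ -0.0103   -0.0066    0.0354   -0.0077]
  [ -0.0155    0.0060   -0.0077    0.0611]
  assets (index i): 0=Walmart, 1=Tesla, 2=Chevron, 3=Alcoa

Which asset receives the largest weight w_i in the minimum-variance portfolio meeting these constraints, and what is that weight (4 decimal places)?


Tesla (0.3405)

x=Σ⁻¹μ = [2.9052  3.6576  5.0351  3.1400]
y=Σ⁻¹𝟙 = [18.9224  23.8946  43.4952  24.3018]
a=μᵀx=2.019866  b=𝟙ᵀx=14.737920  c=𝟙ᵀy=110.613983  D=ac−b²=6.219104
λ₁=(c·0.148−b)/D = (110.613983·0.148−14.737920)/6.219104 = 0.262570
λ₂=(a−b·0.148)/D = (2.019866−14.737920·0.148)/6.219104 = -0.025944
w* = 0.262570·x + -0.025944·y:
  w_0 = 0.262570·2.9052 + -0.025944·18.9224 = 0.2719  (Walmart)
  w_1 = 0.262570·3.6576 + -0.025944·23.8946 = 0.3405  (Tesla)
  w_2 = 0.262570·5.0351 + -0.025944·43.4952 = 0.1936  (Chevron)
  w_3 = 0.262570·3.1400 + -0.025944·24.3018 = 0.1940  (Alcoa)
Σw_i=1.0000  μᵀw=0.1480
σ²=wᵀΣw=λ₁·μ_p+λ₂ = 0.262570·0.148 + -0.025944 = 0.012917 ≈ 0.0129


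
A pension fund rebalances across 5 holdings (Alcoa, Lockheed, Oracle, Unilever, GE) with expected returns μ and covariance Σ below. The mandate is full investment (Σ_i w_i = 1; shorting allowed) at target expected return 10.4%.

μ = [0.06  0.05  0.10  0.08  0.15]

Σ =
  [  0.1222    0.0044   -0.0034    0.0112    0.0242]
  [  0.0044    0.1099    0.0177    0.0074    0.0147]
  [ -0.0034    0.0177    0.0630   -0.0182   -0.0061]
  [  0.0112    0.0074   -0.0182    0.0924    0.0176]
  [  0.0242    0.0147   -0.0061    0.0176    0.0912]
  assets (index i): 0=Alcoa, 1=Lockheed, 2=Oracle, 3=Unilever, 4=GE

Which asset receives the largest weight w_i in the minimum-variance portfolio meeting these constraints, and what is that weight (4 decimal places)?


Oracle (0.4228)

p=Σ⁻¹μ = [0.1525  -0.1619  2.0737  0.9673  1.5824]
q=Σ⁻¹𝟙 = [5.9420  3.8961  19.3509  12.1326  7.7131]
a=μᵀp=0.523168  b=𝟙ᵀp=4.613991  c=𝟙ᵀq=49.034686  D=ac−b²=4.364478
λ₁=(c·0.104−b)/D = (49.034686·0.104−4.613991)/4.364478 = 0.111266
λ₂=(a−b·0.104)/D = (0.523168−4.613991·0.104)/4.364478 = 0.009924
w* = 0.111266·p + 0.009924·q:
  w_0 = 0.111266·0.1525 + 0.009924·5.9420 = 0.0759  (Alcoa)
  w_1 = 0.111266·-0.1619 + 0.009924·3.8961 = 0.0206  (Lockheed)
  w_2 = 0.111266·2.0737 + 0.009924·19.3509 = 0.4228  (Oracle)
  w_3 = 0.111266·0.9673 + 0.009924·12.1326 = 0.2280  (Unilever)
  w_4 = 0.111266·1.5824 + 0.009924·7.7131 = 0.2526  (GE)
Σw_i=1.0000  μᵀw=0.1040
σ²=wᵀΣw=λ₁·μ_p+λ₂ = 0.111266·0.104 + 0.009924 = 0.021496 ≈ 0.0215


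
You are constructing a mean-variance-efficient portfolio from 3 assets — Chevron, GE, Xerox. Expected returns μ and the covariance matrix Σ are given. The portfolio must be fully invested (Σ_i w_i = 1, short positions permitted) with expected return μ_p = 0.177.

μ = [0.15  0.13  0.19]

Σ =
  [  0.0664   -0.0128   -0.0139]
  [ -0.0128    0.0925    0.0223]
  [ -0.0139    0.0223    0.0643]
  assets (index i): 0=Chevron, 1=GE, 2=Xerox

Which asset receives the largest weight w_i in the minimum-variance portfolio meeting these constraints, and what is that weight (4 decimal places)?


x=Σ⁻¹μ = [3.1465  1.0525  3.2701]
y=Σ⁻¹𝟙 = [20.3956  9.6257  16.6228]
a=μᵀx=1.230105  b=𝟙ᵀx=7.469004  c=𝟙ᵀy=46.644036  D=ac−b²=1.591031
λ₁=(c·0.177−b)/D = (46.644036·0.177−7.469004)/1.591031 = 0.494642
λ₂=(a−b·0.177)/D = (1.230105−7.469004·0.177)/1.591031 = -0.057767
w* = 0.494642·x + -0.057767·y:
  w_0 = 0.494642·3.1465 + -0.057767·20.3956 = 0.3782  (Chevron)
  w_1 = 0.494642·1.0525 + -0.057767·9.6257 = -0.0355  (GE)
  w_2 = 0.494642·3.2701 + -0.057767·16.6228 = 0.6573  (Xerox)
Σw_i=1.0000  μᵀw=0.1770
σ²=wᵀΣw=λ₁·μ_p+λ₂ = 0.494642·0.177 + -0.057767 = 0.029785 ≈ 0.0298

Xerox (0.6573)


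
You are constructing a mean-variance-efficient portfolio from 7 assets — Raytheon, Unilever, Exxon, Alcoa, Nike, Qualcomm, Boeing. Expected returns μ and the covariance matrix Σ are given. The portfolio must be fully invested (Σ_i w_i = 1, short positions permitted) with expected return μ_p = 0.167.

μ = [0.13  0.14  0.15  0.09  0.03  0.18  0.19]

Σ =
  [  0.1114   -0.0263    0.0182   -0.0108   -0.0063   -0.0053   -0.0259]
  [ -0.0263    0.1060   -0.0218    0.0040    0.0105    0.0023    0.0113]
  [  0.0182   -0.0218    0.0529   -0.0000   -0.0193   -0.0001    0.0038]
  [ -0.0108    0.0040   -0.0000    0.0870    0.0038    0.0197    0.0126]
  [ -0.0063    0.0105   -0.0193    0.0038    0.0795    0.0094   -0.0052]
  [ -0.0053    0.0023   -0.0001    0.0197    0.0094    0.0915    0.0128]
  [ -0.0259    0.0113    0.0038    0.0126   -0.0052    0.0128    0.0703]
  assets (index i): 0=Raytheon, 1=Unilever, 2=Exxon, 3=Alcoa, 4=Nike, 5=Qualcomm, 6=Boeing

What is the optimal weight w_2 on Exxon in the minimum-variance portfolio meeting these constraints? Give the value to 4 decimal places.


p=Σ⁻¹μ = [1.9032  2.0209  3.1977  0.4192  1.0168  1.4662  2.6393]
q=Σ⁻¹𝟙 = [13.5986  14.3446  25.6277  8.3688  17.8402  5.7467  14.3171]
a=μᵀp=1.843610  b=𝟙ᵀp=12.663259  c=𝟙ᵀq=99.843654  D=ac−b²=23.714647
λ₁=(c·0.167−b)/D = (99.843654·0.167−12.663259)/23.714647 = 0.169120
λ₂=(a−b·0.167)/D = (1.843610−12.663259·0.167)/23.714647 = -0.011434
w* = 0.169120·p + -0.011434·q:
  w_0 = 0.169120·1.9032 + -0.011434·13.5986 = 0.1664  (Raytheon)
  w_1 = 0.169120·2.0209 + -0.011434·14.3446 = 0.1778  (Unilever)
  w_2 = 0.169120·3.1977 + -0.011434·25.6277 = 0.2478  (Exxon)
  w_3 = 0.169120·0.4192 + -0.011434·8.3688 = -0.0248  (Alcoa)
  w_4 = 0.169120·1.0168 + -0.011434·17.8402 = -0.0320  (Nike)
  w_5 = 0.169120·1.4662 + -0.011434·5.7467 = 0.1823  (Qualcomm)
  w_6 = 0.169120·2.6393 + -0.011434·14.3171 = 0.2827  (Boeing)
Σw_i=1.0000  μᵀw=0.1670
σ²=wᵀΣw=λ₁·μ_p+λ₂ = 0.169120·0.167 + -0.011434 = 0.016809 ≈ 0.0168

0.2478
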